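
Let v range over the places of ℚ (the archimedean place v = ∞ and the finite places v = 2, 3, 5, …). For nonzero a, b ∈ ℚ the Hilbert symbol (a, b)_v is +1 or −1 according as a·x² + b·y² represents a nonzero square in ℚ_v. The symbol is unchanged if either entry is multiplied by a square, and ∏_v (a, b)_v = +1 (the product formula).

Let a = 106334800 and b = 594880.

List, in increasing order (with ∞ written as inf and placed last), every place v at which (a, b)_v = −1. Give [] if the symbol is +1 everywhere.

[5, 11]

Mod squares: a ≡ 13, b ≡ 55. Check v ∈ {∞, 2, 5, 11, 13}.
v=2: v_2(a)=4, v_2(b)=6; units ≡ 5, 7 (mod 8); ε·ε+αω+βω = 0·1+4·0+6·1 ≡ 0  ⇒  (a,b)_2 = +1.
v=5: a=5^2·(≡2), b=5^1·(≡1) mod 5; (2|5)=-1, (1|5)=+1; (−1)^{2·1·2}·(-1)^1·(+1)^2 = -1.
v=11: a=11^2·(≡10), b=11^1·(≡4) mod 11; (10|11)=-1, (4|11)=+1; (−1)^{2·1·5}·(-1)^1·(+1)^2 = -1.
v=13: a=13^3·(≡1), b=13^2·(≡10) mod 13; (1|13)=+1, (10|13)=+1; (−1)^{3·2·6}·(+1)^2·(+1)^3 = +1.
v=∞: 13 > 0 and 55 > 0  ⇒  (a,b)_∞ = +1.
|Ram(13, 55)| = 2, even; anisotropic at {5, 11}.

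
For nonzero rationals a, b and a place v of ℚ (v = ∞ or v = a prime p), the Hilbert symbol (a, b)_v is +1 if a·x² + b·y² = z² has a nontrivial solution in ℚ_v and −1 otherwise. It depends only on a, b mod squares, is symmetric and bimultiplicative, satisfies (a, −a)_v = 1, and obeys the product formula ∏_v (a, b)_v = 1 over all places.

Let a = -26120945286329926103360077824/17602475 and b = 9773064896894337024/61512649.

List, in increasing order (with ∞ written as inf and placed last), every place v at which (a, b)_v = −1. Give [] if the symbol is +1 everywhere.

(a, b) ≡ (-319, 74) mod (ℚ^×)²; places V = {2, 3, 5, 7, 11, 23, 29, 31, 37, ∞}.
(a,b)_2: α=22, β=17; u≡1, v≡5 (mod 8); ε(u)ε(v)=0·0, αω(v)=22·1, βω(u)=17·0; sum ≡ 0  ⇒  +1.
(a,b)_11: α=-3, u≡3; β=-2, v≡2 (mod 11); (3|11)=+1, (2|11)=-1; sign (−1)^0·+1^-2·-1^-3 = -1.
(a,b)_37: α=4, u≡35; β=3, v≡35 (mod 37); (35|37)=-1, (35|37)=-1; sign (−1)^0·-1^3·-1^4 = -1.
(a,b)_5: α=-2, u≡4; β=0, v≡1 (mod 5); (4|5)=+1, (1|5)=+1; sign (−1)^0·+1^0·+1^-2 = +1.
(a,b)_23: α=-2, u≡3; β=-2, v≡22 (mod 23); (3|23)=+1, (22|23)=-1; sign (−1)^0·+1^-2·-1^-2 = +1.
(a,b)_29: α=3, u≡21; β=2, v≡7 (mod 29); (21|29)=-1, (7|29)=+1; sign (−1)^0·-1^2·+1^3 = +1.
(a,b)_7: α=4, u≡5; β=4, v≡2 (mod 7); (5|7)=-1, (2|7)=+1; sign (−1)^0·-1^4·+1^4 = +1.
(a,b)_31: α=2, u≡21; β=-2, v≡29 (mod 31); (21|31)=-1, (29|31)=-1; sign (−1)^0·-1^-2·-1^2 = +1.
(a,b)_3: α=10, u≡2; β=6, v≡2 (mod 3); (2|3)=-1, (2|3)=-1; sign (−1)^0·-1^6·-1^10 = +1.
(a,b)_∞: sgn(-319)=−, sgn(74)=+, so +1.
Ram(-319, 74) = {11, 37}; no ℚ_11-point on the conic.

[11, 37]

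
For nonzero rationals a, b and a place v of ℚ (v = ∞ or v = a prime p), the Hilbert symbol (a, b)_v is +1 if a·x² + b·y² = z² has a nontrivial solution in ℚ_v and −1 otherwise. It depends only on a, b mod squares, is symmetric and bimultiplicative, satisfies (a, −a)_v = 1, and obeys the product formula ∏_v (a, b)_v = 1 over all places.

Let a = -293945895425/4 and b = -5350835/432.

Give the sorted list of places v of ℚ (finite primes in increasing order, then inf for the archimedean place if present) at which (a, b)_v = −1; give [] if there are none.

Mod squares: a ≡ -17, b ≡ -105. Check v ∈ {∞, 2, 3, 5, 7, 13, 17, 23}.
v=7: a=7^2·(≡2), b=7^1·(≡6) mod 7; (2|7)=+1, (6|7)=-1; (−1)^{2·1·3}·(+1)^1·(-1)^2 = +1.
v=23: a=23^0·(≡1), b=23^2·(≡22) mod 23; (1|23)=+1, (22|23)=-1; (−1)^{0·2·11}·(+1)^2·(-1)^0 = +1.
v=2: v_2(a)=-2, v_2(b)=-4; units ≡ 7, 7 (mod 8); ε·ε+αω+βω = 1·1+-2·0+-4·0 ≡ 1  ⇒  (a,b)_2 = -1.
v=13: a=13^2·(≡12), b=13^0·(≡10) mod 13; (12|13)=+1, (10|13)=+1; (−1)^{2·0·6}·(+1)^0·(+1)^2 = +1.
v=∞: -17 < 0 and -105 < 0  ⇒  (a,b)_∞ = -1.
v=17: a=17^5·(≡13), b=17^2·(≡7) mod 17; (13|17)=+1, (7|17)=-1; (−1)^{5·2·8}·(+1)^2·(-1)^5 = -1.
v=3: a=3^0·(≡1), b=3^-3·(≡1) mod 3; (1|3)=+1, (1|3)=+1; (−1)^{0·-3·1}·(+1)^-3·(+1)^0 = +1.
v=5: a=5^2·(≡2), b=5^1·(≡4) mod 5; (2|5)=-1, (4|5)=+1; (−1)^{2·1·2}·(-1)^1·(+1)^2 = -1.
(-17, -105 / ℚ) ramifies at {2, 5, 17, ∞}: a division algebra.

[2, 5, 17, inf]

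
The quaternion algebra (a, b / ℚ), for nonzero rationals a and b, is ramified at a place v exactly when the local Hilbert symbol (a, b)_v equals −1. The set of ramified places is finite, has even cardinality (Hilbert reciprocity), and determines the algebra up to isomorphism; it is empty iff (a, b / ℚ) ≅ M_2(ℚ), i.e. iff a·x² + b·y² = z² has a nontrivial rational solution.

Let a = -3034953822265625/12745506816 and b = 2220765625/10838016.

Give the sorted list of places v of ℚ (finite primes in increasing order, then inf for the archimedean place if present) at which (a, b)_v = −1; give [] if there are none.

[2, 13]

(a, b) ≡ (-65, 6) mod (ℚ^×)²; places V = {2, 3, 5, 7, 13, 29, ∞}.
(a,b)_3: α=-4, u≡1; β=-3, v≡2 (mod 3); (1|3)=+1, (2|3)=-1; sign (−1)^0·+1^-3·-1^-4 = +1.
(a,b)_2: α=-16, β=-13; u≡7, v≡3 (mod 8); ε(u)ε(v)=1·1, αω(v)=-16·1, βω(u)=-13·0; sum ≡ 1  ⇒  -1.
(a,b)_13: α=3, u≡8; β=2, v≡8 (mod 13); (8|13)=-1, (8|13)=-1; sign (−1)^0·-1^2·-1^3 = -1.
(a,b)_7: α=-4, u≡6; β=-2, v≡3 (mod 7); (6|7)=-1, (3|7)=-1; sign (−1)^0·-1^-2·-1^-4 = +1.
(a,b)_29: α=4, u≡28; β=2, v≡16 (mod 29); (28|29)=+1, (16|29)=+1; sign (−1)^0·+1^2·+1^4 = +1.
(a,b)_∞: sgn(-65)=−, sgn(6)=+, so +1.
(a,b)_5: α=9, u≡3; β=6, v≡4 (mod 5); (3|5)=-1, (4|5)=+1; sign (−1)^0·-1^6·+1^9 = +1.
(-65, 6 / ℚ) ramifies at {2, 13}: a division algebra.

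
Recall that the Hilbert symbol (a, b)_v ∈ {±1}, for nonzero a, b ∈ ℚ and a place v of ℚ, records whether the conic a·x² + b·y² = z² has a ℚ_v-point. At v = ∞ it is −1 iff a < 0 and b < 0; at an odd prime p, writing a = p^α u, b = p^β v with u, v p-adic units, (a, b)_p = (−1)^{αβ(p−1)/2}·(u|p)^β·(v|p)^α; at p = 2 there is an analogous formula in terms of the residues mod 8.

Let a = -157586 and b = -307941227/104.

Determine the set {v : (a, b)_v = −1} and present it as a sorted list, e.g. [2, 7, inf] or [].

(a, b) ≡ (-157586, -3624478) mod (ℚ^×)²; places V = {2, 11, 13, 19, 23, 29, 47, ∞}.
(a,b)_11: α=1, u≡7; β=1, v≡7 (mod 11); (7|11)=-1, (7|11)=-1; sign (−1)^1·-1^1·-1^1 = -1.
(a,b)_19: α=1, u≡9; β=1, v≡11 (mod 19); (9|19)=+1, (11|19)=+1; sign (−1)^1·+1^1·+1^1 = -1.
(a,b)_47: α=0, u≡5; β=2, v≡14 (mod 47); (5|47)=-1, (14|47)=+1; sign (−1)^0·-1^2·+1^0 = +1.
(a,b)_29: α=1, u≡18; β=1, v≡14 (mod 29); (18|29)=-1, (14|29)=-1; sign (−1)^0·-1^1·-1^1 = +1.
(a,b)_∞: sgn(-157586)=−, sgn(-3624478)=−, so -1.
(a,b)_23: α=0, u≡10; β=1, v≡22 (mod 23); (10|23)=-1, (22|23)=-1; sign (−1)^0·-1^1·-1^0 = -1.
(a,b)_13: α=1, u≡7; β=-1, v≡7 (mod 13); (7|13)=-1, (7|13)=-1; sign (−1)^0·-1^-1·-1^1 = +1.
(a,b)_2: α=1, β=-3; u≡7, v≡1 (mod 8); ε(u)ε(v)=1·0, αω(v)=1·0, βω(u)=-3·0; sum ≡ 0  ⇒  +1.
Ram(-157586, -3624478) = {11, 19, 23, ∞}; no ℚ_11-point on the conic.

[11, 19, 23, inf]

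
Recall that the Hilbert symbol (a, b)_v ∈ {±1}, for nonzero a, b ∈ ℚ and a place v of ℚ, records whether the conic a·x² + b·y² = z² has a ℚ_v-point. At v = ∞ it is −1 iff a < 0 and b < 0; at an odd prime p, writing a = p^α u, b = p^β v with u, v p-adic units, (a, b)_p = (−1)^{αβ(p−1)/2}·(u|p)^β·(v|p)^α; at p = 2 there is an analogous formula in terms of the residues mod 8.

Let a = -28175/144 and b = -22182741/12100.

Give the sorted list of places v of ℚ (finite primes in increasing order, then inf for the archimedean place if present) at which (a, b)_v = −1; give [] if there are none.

[23, inf]

Mod squares: a ≡ -23, b ≡ -69. Check v ∈ {∞, 2, 3, 5, 7, 11, 23}.
v=5: a=5^2·(≡2), b=5^-2·(≡1) mod 5; (2|5)=-1, (1|5)=+1; (−1)^{2·-2·2}·(-1)^-2·(+1)^2 = +1.
v=23: a=23^1·(≡22), b=23^1·(≡19) mod 23; (22|23)=-1, (19|23)=-1; (−1)^{1·1·11}·(-1)^1·(-1)^1 = -1.
v=3: a=3^-2·(≡1), b=3^9·(≡1) mod 3; (1|3)=+1, (1|3)=+1; (−1)^{-2·9·1}·(+1)^9·(+1)^-2 = +1.
v=7: a=7^2·(≡5), b=7^2·(≡4) mod 7; (5|7)=-1, (4|7)=+1; (−1)^{2·2·3}·(-1)^2·(+1)^2 = +1.
v=11: a=11^0·(≡7), b=11^-2·(≡2) mod 11; (7|11)=-1, (2|11)=-1; (−1)^{0·-2·5}·(-1)^-2·(-1)^0 = +1.
v=∞: -23 < 0 and -69 < 0  ⇒  (a,b)_∞ = -1.
v=2: v_2(a)=-4, v_2(b)=-2; units ≡ 1, 3 (mod 8); ε·ε+αω+βω = 0·1+-4·1+-2·0 ≡ 0  ⇒  (a,b)_2 = +1.
Ram(-23, -69) = {23, ∞}; no ℚ_23-point on the conic.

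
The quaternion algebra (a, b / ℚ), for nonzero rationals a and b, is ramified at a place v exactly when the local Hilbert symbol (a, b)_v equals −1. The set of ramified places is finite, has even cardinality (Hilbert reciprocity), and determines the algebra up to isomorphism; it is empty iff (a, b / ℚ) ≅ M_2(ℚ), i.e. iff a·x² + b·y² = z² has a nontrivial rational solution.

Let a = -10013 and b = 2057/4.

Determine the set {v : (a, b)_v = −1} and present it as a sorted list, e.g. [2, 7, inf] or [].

(a, b) ≡ (-10013, 17) mod (ℚ^×)²; places V = {2, 11, 17, 19, 31, ∞}.
(a,b)_11: α=0, u≡8; β=2, v≡7 (mod 11); (8|11)=-1, (7|11)=-1; sign (−1)^0·-1^2·-1^0 = +1.
(a,b)_2: α=0, β=-2; u≡3, v≡1 (mod 8); ε(u)ε(v)=1·0, αω(v)=0·0, βω(u)=-2·1; sum ≡ 0  ⇒  +1.
(a,b)_17: α=1, u≡6; β=1, v≡9 (mod 17); (6|17)=-1, (9|17)=+1; sign (−1)^0·-1^1·+1^1 = -1.
(a,b)_∞: sgn(-10013)=−, sgn(17)=+, so +1.
(a,b)_31: α=1, u≡18; β=0, v≡26 (mod 31); (18|31)=+1, (26|31)=-1; sign (−1)^0·+1^0·-1^1 = -1.
(a,b)_19: α=1, u≡5; β=0, v≡6 (mod 19); (5|19)=+1, (6|19)=+1; sign (−1)^0·+1^0·+1^1 = +1.
Ram(-10013, 17) = {17, 31}; no ℚ_17-point on the conic.

[17, 31]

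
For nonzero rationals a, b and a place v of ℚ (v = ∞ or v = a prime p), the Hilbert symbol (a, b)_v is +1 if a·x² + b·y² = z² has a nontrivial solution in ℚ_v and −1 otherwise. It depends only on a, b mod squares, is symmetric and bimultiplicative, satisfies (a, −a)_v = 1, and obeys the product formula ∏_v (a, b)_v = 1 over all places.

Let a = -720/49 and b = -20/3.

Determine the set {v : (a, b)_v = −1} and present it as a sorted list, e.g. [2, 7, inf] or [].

[5, inf]

Mod squares: a ≡ -5, b ≡ -15. Check v ∈ {∞, 2, 3, 5, 7}.
v=5: a=5^1·(≡4), b=5^1·(≡2) mod 5; (4|5)=+1, (2|5)=-1; (−1)^{1·1·2}·(+1)^1·(-1)^1 = -1.
v=3: a=3^2·(≡1), b=3^-1·(≡1) mod 3; (1|3)=+1, (1|3)=+1; (−1)^{2·-1·1}·(+1)^-1·(+1)^2 = +1.
v=∞: -5 < 0 and -15 < 0  ⇒  (a,b)_∞ = -1.
v=2: v_2(a)=4, v_2(b)=2; units ≡ 3, 1 (mod 8); ε·ε+αω+βω = 1·0+4·0+2·1 ≡ 0  ⇒  (a,b)_2 = +1.
v=7: a=7^-2·(≡1), b=7^0·(≡5) mod 7; (1|7)=+1, (5|7)=-1; (−1)^{-2·0·3}·(+1)^0·(-1)^-2 = +1.
Ram(-5, -15) = {5, ∞}; no ℚ_5-point on the conic.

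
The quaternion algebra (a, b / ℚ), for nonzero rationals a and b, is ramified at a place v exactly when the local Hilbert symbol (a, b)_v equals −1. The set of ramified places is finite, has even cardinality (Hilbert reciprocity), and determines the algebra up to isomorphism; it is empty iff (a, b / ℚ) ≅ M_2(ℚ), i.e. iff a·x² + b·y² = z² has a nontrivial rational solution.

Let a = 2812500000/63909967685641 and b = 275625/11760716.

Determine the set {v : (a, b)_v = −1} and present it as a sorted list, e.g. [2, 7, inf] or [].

Mod squares: a ≡ 2, b ≡ 11. Check v ∈ {∞, 2, 3, 5, 7, 11, 47}.
v=47: a=47^-6·(≡17), b=47^-2·(≡23) mod 47; (17|47)=+1, (23|47)=-1; (−1)^{-6·-2·23}·(+1)^-2·(-1)^-6 = +1.
v=∞: 2 > 0 and 11 > 0  ⇒  (a,b)_∞ = +1.
v=7: a=7^-2·(≡1), b=7^2·(≡2) mod 7; (1|7)=+1, (2|7)=+1; (−1)^{-2·2·3}·(+1)^2·(+1)^-2 = +1.
v=11: a=11^-2·(≡6), b=11^-3·(≡3) mod 11; (6|11)=-1, (3|11)=+1; (−1)^{-2·-3·5}·(-1)^-3·(+1)^-2 = -1.
v=3: a=3^2·(≡2), b=3^2·(≡2) mod 3; (2|3)=-1, (2|3)=-1; (−1)^{2·2·1}·(-1)^2·(-1)^2 = +1.
v=5: a=5^10·(≡3), b=5^4·(≡1) mod 5; (3|5)=-1, (1|5)=+1; (−1)^{10·4·2}·(-1)^4·(+1)^10 = +1.
v=2: v_2(a)=5, v_2(b)=-2; units ≡ 1, 3 (mod 8); ε·ε+αω+βω = 0·1+5·1+-2·0 ≡ 1  ⇒  (a,b)_2 = -1.
(2, 11 / ℚ) ramifies at {2, 11}: a division algebra.

[2, 11]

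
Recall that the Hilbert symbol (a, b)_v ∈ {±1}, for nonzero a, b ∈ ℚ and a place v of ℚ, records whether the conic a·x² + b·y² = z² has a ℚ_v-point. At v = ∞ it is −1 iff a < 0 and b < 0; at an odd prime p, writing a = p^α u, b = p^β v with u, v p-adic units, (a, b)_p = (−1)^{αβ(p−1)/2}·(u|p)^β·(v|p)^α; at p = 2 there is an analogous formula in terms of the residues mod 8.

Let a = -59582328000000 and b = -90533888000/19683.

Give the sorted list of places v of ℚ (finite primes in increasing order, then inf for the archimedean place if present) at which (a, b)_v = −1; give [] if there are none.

Mod squares: a ≡ -78, b ≡ -690. Check v ∈ {∞, 2, 3, 5, 13, 19, 23, 31}.
v=5: a=5^6·(≡3), b=5^3·(≡2) mod 5; (3|5)=-1, (2|5)=-1; (−1)^{6·3·2}·(-1)^3·(-1)^6 = -1.
v=23: a=23^2·(≡17), b=23^1·(≡1) mod 23; (17|23)=-1, (1|23)=+1; (−1)^{2·1·11}·(-1)^1·(+1)^2 = -1.
v=13: a=13^1·(≡11), b=13^0·(≡3) mod 13; (11|13)=-1, (3|13)=+1; (−1)^{1·0·6}·(-1)^0·(+1)^1 = +1.
v=31: a=31^0·(≡26), b=31^2·(≡27) mod 31; (26|31)=-1, (27|31)=-1; (−1)^{0·2·15}·(-1)^2·(-1)^0 = +1.
v=2: v_2(a)=9, v_2(b)=15; units ≡ 1, 7 (mod 8); ε·ε+αω+βω = 0·1+9·0+15·0 ≡ 0  ⇒  (a,b)_2 = +1.
v=∞: -78 < 0 and -690 < 0  ⇒  (a,b)_∞ = -1.
v=19: a=19^2·(≡17), b=19^0·(≡13) mod 19; (17|19)=+1, (13|19)=-1; (−1)^{2·0·9}·(+1)^0·(-1)^2 = +1.
v=3: a=3^1·(≡1), b=3^-9·(≡1) mod 3; (1|3)=+1, (1|3)=+1; (−1)^{1·-9·1}·(+1)^-9·(+1)^1 = -1.
(-78, -690 / ℚ) ramifies at {3, 5, 23, ∞}: a division algebra.

[3, 5, 23, inf]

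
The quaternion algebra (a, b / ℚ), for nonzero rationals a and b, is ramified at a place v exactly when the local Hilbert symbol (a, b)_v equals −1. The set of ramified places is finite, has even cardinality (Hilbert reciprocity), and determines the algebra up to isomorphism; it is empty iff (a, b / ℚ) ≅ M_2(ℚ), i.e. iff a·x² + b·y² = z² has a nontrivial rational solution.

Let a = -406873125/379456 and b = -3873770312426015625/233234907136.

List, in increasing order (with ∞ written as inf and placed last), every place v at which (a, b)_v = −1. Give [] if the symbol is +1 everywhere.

Mod squares: a ≡ -893, b ≡ -65. Check v ∈ {∞, 2, 3, 5, 7, 11, 13, 19, 47}.
v=5: a=5^4·(≡3), b=5^7·(≡2) mod 5; (3|5)=-1, (2|5)=-1; (−1)^{4·7·2}·(-1)^7·(-1)^4 = -1.
v=7: a=7^-2·(≡3), b=7^-6·(≡6) mod 7; (3|7)=-1, (6|7)=-1; (−1)^{-2·-6·3}·(-1)^-6·(-1)^-2 = +1.
v=47: a=47^1·(≡21), b=47^2·(≡19) mod 47; (21|47)=+1, (19|47)=-1; (−1)^{1·2·23}·(+1)^2·(-1)^1 = -1.
v=11: a=11^-2·(≡1), b=11^-2·(≡4) mod 11; (1|11)=+1, (4|11)=+1; (−1)^{-2·-2·5}·(+1)^-2·(+1)^-2 = +1.
v=19: a=19^1·(≡18), b=19^2·(≡5) mod 19; (18|19)=-1, (5|19)=+1; (−1)^{1·2·9}·(-1)^2·(+1)^1 = +1.
v=∞: -893 < 0 and -65 < 0  ⇒  (a,b)_∞ = -1.
v=2: v_2(a)=-6, v_2(b)=-14; units ≡ 3, 7 (mod 8); ε·ε+αω+βω = 1·1+-6·0+-14·1 ≡ 1  ⇒  (a,b)_2 = -1.
v=13: a=13^0·(≡9), b=13^1·(≡7) mod 13; (9|13)=+1, (7|13)=-1; (−1)^{0·1·6}·(+1)^1·(-1)^0 = +1.
v=3: a=3^6·(≡1), b=3^14·(≡1) mod 3; (1|3)=+1, (1|3)=+1; (−1)^{6·14·1}·(+1)^14·(+1)^6 = +1.
Ram(-893, -65) = {2, 5, 47, ∞}; no ℚ_2-point on the conic.

[2, 5, 47, inf]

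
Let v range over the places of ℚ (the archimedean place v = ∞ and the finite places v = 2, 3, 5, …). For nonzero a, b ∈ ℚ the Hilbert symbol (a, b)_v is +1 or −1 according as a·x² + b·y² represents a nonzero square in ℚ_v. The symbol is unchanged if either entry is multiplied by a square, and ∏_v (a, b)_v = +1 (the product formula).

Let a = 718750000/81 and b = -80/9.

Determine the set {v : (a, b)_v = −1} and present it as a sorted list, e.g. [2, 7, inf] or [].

(a, b) ≡ (115, -5) mod (ℚ^×)²; places V = {2, 3, 5, 23, ∞}.
(a,b)_23: α=1, u≡7; β=0, v≡9 (mod 23); (7|23)=-1, (9|23)=+1; sign (−1)^0·-1^0·+1^1 = +1.
(a,b)_5: α=9, u≡3; β=1, v≡1 (mod 5); (3|5)=-1, (1|5)=+1; sign (−1)^0·-1^1·+1^9 = -1.
(a,b)_2: α=4, β=4; u≡3, v≡3 (mod 8); ε(u)ε(v)=1·1, αω(v)=4·1, βω(u)=4·1; sum ≡ 1  ⇒  -1.
(a,b)_∞: sgn(115)=+, sgn(-5)=−, so +1.
(a,b)_3: α=-4, u≡1; β=-2, v≡1 (mod 3); (1|3)=+1, (1|3)=+1; sign (−1)^0·+1^-2·+1^-4 = +1.
|Ram(115, -5)| = 2, even; anisotropic at {2, 5}.

[2, 5]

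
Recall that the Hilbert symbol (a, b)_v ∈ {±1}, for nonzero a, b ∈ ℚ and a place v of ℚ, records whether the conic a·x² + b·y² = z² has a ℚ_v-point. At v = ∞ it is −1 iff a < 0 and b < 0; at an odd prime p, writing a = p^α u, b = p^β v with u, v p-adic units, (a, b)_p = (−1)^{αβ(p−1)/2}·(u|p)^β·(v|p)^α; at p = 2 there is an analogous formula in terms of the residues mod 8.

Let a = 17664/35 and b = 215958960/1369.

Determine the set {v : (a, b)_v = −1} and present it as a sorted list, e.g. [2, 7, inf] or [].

Mod squares: a ≡ 2415, b ≡ 35. Check v ∈ {∞, 2, 3, 5, 7, 23, 37}.
v=37: a=37^0·(≡11), b=37^-2·(≡24) mod 37; (11|37)=+1, (24|37)=-1; (−1)^{0·-2·18}·(+1)^-2·(-1)^0 = +1.
v=7: a=7^-1·(≡2), b=7^1·(≡3) mod 7; (2|7)=+1, (3|7)=-1; (−1)^{-1·1·3}·(+1)^1·(-1)^-1 = +1.
v=2: v_2(a)=8, v_2(b)=4; units ≡ 7, 3 (mod 8); ε·ε+αω+βω = 1·1+8·1+4·0 ≡ 1  ⇒  (a,b)_2 = -1.
v=3: a=3^1·(≡1), b=3^6·(≡2) mod 3; (1|3)=+1, (2|3)=-1; (−1)^{1·6·1}·(+1)^6·(-1)^1 = -1.
v=23: a=23^1·(≡18), b=23^2·(≡3) mod 23; (18|23)=+1, (3|23)=+1; (−1)^{1·2·11}·(+1)^2·(+1)^1 = +1.
v=5: a=5^-1·(≡2), b=5^1·(≡3) mod 5; (2|5)=-1, (3|5)=-1; (−1)^{-1·1·2}·(-1)^1·(-1)^-1 = +1.
v=∞: 2415 > 0 and 35 > 0  ⇒  (a,b)_∞ = +1.
(2415, 35 / ℚ) ramifies at {2, 3}: a division algebra.

[2, 3]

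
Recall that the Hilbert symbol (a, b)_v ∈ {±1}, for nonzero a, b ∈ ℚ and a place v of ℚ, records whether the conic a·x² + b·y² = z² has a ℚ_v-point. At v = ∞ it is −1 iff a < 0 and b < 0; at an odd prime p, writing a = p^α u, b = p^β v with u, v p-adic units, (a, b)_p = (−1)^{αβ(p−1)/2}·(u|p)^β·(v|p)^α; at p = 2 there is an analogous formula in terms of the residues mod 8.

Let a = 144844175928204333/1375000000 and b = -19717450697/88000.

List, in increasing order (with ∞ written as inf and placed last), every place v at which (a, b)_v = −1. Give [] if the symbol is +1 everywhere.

Mod squares: a ≡ 27115, b ≡ -212135. Check v ∈ {∞, 2, 3, 5, 7, 11, 17, 19, 29}.
v=3: a=3^2·(≡1), b=3^0·(≡1) mod 3; (1|3)=+1, (1|3)=+1; (−1)^{2·0·1}·(+1)^0·(+1)^2 = +1.
v=11: a=11^-1·(≡5), b=11^-1·(≡4) mod 11; (5|11)=+1, (4|11)=+1; (−1)^{-1·-1·5}·(+1)^-1·(+1)^-1 = -1.
v=7: a=7^4·(≡4), b=7^3·(≡3) mod 7; (4|7)=+1, (3|7)=-1; (−1)^{4·3·3}·(+1)^3·(-1)^4 = +1.
v=2: v_2(a)=-6, v_2(b)=-6; units ≡ 3, 1 (mod 8); ε·ε+αω+βω = 1·0+-6·0+-6·1 ≡ 0  ⇒  (a,b)_2 = +1.
v=19: a=19^6·(≡14), b=19^3·(≡5) mod 19; (14|19)=-1, (5|19)=+1; (−1)^{6·3·9}·(-1)^3·(+1)^6 = -1.
v=17: a=17^3·(≡11), b=17^2·(≡15) mod 17; (11|17)=-1, (15|17)=+1; (−1)^{3·2·8}·(-1)^2·(+1)^3 = +1.
v=∞: 27115 > 0 and -212135 < 0  ⇒  (a,b)_∞ = +1.
v=29: a=29^1·(≡4), b=29^1·(≡5) mod 29; (4|29)=+1, (5|29)=+1; (−1)^{1·1·14}·(+1)^1·(+1)^1 = +1.
v=5: a=5^-9·(≡2), b=5^-3·(≡2) mod 5; (2|5)=-1, (2|5)=-1; (−1)^{-9·-3·2}·(-1)^-3·(-1)^-9 = +1.
|Ram(27115, -212135)| = 2, even; anisotropic at {11, 19}.

[11, 19]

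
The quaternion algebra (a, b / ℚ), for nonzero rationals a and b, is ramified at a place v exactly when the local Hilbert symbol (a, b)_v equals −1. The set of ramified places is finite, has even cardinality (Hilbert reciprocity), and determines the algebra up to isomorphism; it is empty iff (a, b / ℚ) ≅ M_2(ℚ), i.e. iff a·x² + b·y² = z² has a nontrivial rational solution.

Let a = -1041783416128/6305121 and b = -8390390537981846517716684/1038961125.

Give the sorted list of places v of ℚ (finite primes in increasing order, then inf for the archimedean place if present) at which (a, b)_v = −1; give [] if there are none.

[5, 19, 23, inf]

(a, b) ≡ (-133, -15295) mod (ℚ^×)²; places V = {2, 3, 5, 7, 13, 19, 23, 31, 37, ∞}.
(a,b)_7: α=1, u≡1; β=3, v≡3 (mod 7); (1|7)=+1, (3|7)=-1; sign (−1)^1·+1^3·-1^1 = +1.
(a,b)_23: α=2, u≡11; β=3, v≡12 (mod 23); (11|23)=-1, (12|23)=+1; sign (−1)^0·-1^3·+1^2 = -1.
(a,b)_3: α=-8, u≡2; β=-2, v≡2 (mod 3); (2|3)=-1, (2|3)=-1; sign (−1)^0·-1^-2·-1^-8 = +1.
(a,b)_19: α=1, u≡18; β=3, v≡15 (mod 19); (18|19)=-1, (15|19)=-1; sign (−1)^1·-1^3·-1^1 = -1.
(a,b)_13: α=2, u≡1; β=4, v≡5 (mod 13); (1|13)=+1, (5|13)=-1; sign (−1)^0·+1^4·-1^2 = +1.
(a,b)_2: α=6, β=2; u≡3, v≡1 (mod 8); ε(u)ε(v)=1·0, αω(v)=6·0, βω(u)=2·1; sum ≡ 0  ⇒  +1.
(a,b)_5: α=0, u≡2; β=-3, v≡4 (mod 5); (2|5)=-1, (4|5)=+1; sign (−1)^0·-1^-3·+1^0 = -1.
(a,b)_37: α=2, u≡20; β=6, v≡31 (mod 37); (20|37)=-1, (31|37)=-1; sign (−1)^0·-1^6·-1^2 = +1.
(a,b)_31: α=-2, u≡29; β=-4, v≡8 (mod 31); (29|31)=-1, (8|31)=+1; sign (−1)^0·-1^-4·+1^-2 = +1.
(a,b)_∞: sgn(-133)=−, sgn(-15295)=−, so -1.
|Ram(-133, -15295)| = 4, even; anisotropic at {5, 19, 23, ∞}.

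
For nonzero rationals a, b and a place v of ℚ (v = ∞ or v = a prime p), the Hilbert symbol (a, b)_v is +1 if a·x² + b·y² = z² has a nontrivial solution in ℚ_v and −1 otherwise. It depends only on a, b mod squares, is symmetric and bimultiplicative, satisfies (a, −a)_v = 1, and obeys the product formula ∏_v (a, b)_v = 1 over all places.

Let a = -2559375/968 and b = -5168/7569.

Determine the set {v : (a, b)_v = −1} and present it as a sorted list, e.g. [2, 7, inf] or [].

[2, 5, 7, 13, 19, inf]

Mod squares: a ≡ -910, b ≡ -323. Check v ∈ {∞, 2, 3, 5, 7, 11, 13, 17, 19, 29}.
v=3: a=3^2·(≡2), b=3^-2·(≡1) mod 3; (2|3)=-1, (1|3)=+1; (−1)^{2·-2·1}·(-1)^-2·(+1)^2 = +1.
v=2: v_2(a)=-3, v_2(b)=4; units ≡ 1, 5 (mod 8); ε·ε+αω+βω = 0·0+-3·1+4·0 ≡ 1  ⇒  (a,b)_2 = -1.
v=17: a=17^0·(≡8), b=17^1·(≡9) mod 17; (8|17)=+1, (9|17)=+1; (−1)^{0·1·8}·(+1)^1·(+1)^0 = +1.
v=7: a=7^1·(≡3), b=7^0·(≡6) mod 7; (3|7)=-1, (6|7)=-1; (−1)^{1·0·3}·(-1)^0·(-1)^1 = -1.
v=5: a=5^5·(≡2), b=5^0·(≡3) mod 5; (2|5)=-1, (3|5)=-1; (−1)^{5·0·2}·(-1)^0·(-1)^5 = -1.
v=∞: -910 < 0 and -323 < 0  ⇒  (a,b)_∞ = -1.
v=29: a=29^0·(≡15), b=29^-2·(≡9) mod 29; (15|29)=-1, (9|29)=+1; (−1)^{0·-2·14}·(-1)^-2·(+1)^0 = +1.
v=13: a=13^1·(≡6), b=13^0·(≡2) mod 13; (6|13)=-1, (2|13)=-1; (−1)^{1·0·6}·(-1)^0·(-1)^1 = -1.
v=11: a=11^-2·(≡9), b=11^0·(≡2) mod 11; (9|11)=+1, (2|11)=-1; (−1)^{-2·0·5}·(+1)^0·(-1)^-2 = +1.
v=19: a=19^0·(≡18), b=19^1·(≡10) mod 19; (18|19)=-1, (10|19)=-1; (−1)^{0·1·9}·(-1)^1·(-1)^0 = -1.
Ram(-910, -323) = {2, 5, 7, 13, 19, ∞}; no ℚ_2-point on the conic.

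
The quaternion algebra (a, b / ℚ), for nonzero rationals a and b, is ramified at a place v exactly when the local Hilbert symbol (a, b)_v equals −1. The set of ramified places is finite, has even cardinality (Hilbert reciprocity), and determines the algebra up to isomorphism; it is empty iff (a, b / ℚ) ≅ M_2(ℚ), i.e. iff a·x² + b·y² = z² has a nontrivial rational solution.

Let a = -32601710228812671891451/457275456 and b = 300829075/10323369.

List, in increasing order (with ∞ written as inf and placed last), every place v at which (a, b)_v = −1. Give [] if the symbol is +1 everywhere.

(a, b) ≡ (-121771, 43) mod (ℚ^×)²; places V = {2, 3, 5, 7, 11, 13, 17, 19, 23, 29, 43, ∞}.
(a,b)_11: α=-2, u≡6; β=0, v≡8 (mod 11); (6|11)=-1, (8|11)=-1; sign (−1)^0·-1^0·-1^-2 = +1.
(a,b)_29: α=1, u≡1; β=0, v≡14 (mod 29); (1|29)=+1, (14|29)=-1; sign (−1)^0·+1^0·-1^1 = -1.
(a,b)_17: α=1, u≡7; β=-2, v≡4 (mod 17); (7|17)=-1, (4|17)=+1; sign (−1)^0·-1^-2·+1^1 = +1.
(a,b)_2: α=-6, β=0; u≡5, v≡3 (mod 8); ε(u)ε(v)=0·1, αω(v)=-6·1, βω(u)=0·1; sum ≡ 0  ⇒  +1.
(a,b)_∞: sgn(-121771)=−, sgn(43)=+, so +1.
(a,b)_13: α=1, u≡5; β=0, v≡10 (mod 13); (5|13)=-1, (10|13)=+1; sign (−1)^0·-1^0·+1^1 = +1.
(a,b)_3: α=-10, u≡2; β=-6, v≡1 (mod 3); (2|3)=-1, (1|3)=+1; sign (−1)^0·-1^-6·+1^-10 = +1.
(a,b)_43: α=4, u≡28; β=1, v≡38 (mod 43); (28|43)=-1, (38|43)=+1; sign (−1)^0·-1^1·+1^4 = -1.
(a,b)_7: α=0, u≡4; β=-2, v≡4 (mod 7); (4|7)=+1, (4|7)=+1; sign (−1)^0·+1^-2·+1^0 = +1.
(a,b)_23: α=8, u≡20; β=4, v≡21 (mod 23); (20|23)=-1, (21|23)=-1; sign (−1)^0·-1^4·-1^8 = +1.
(a,b)_19: α=1, u≡12; β=0, v≡1 (mod 19); (12|19)=-1, (1|19)=+1; sign (−1)^0·-1^0·+1^1 = +1.
(a,b)_5: α=0, u≡4; β=2, v≡2 (mod 5); (4|5)=+1, (2|5)=-1; sign (−1)^0·+1^2·-1^0 = +1.
Ram(-121771, 43) = {29, 43}; no ℚ_29-point on the conic.

[29, 43]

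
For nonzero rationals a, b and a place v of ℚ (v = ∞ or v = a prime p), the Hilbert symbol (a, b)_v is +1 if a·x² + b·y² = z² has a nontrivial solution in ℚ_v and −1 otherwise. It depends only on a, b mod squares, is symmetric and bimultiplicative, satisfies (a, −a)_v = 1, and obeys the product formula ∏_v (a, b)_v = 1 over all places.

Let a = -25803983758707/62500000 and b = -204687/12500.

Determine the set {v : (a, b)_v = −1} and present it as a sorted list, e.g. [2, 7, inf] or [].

Mod squares: a ≡ -1870, b ≡ -35. Check v ∈ {∞, 2, 3, 5, 7, 11, 17, 19}.
v=3: a=3^2·(≡2), b=3^4·(≡1) mod 3; (2|3)=-1, (1|3)=+1; (−1)^{2·4·1}·(-1)^4·(+1)^2 = +1.
v=7: a=7^6·(≡5), b=7^1·(≡1) mod 7; (5|7)=-1, (1|7)=+1; (−1)^{6·1·3}·(-1)^1·(+1)^6 = -1.
v=5: a=5^-9·(≡4), b=5^-5·(≡2) mod 5; (4|5)=+1, (2|5)=-1; (−1)^{-9·-5·2}·(+1)^-5·(-1)^-9 = -1.
v=∞: -1870 < 0 and -35 < 0  ⇒  (a,b)_∞ = -1.
v=19: a=19^4·(≡5), b=19^2·(≡8) mod 19; (5|19)=+1, (8|19)=-1; (−1)^{4·2·9}·(+1)^2·(-1)^4 = +1.
v=17: a=17^1·(≡16), b=17^0·(≡2) mod 17; (16|17)=+1, (2|17)=+1; (−1)^{1·0·8}·(+1)^0·(+1)^1 = +1.
v=11: a=11^1·(≡8), b=11^0·(≡3) mod 11; (8|11)=-1, (3|11)=+1; (−1)^{1·0·5}·(-1)^0·(+1)^1 = +1.
v=2: v_2(a)=-5, v_2(b)=-2; units ≡ 1, 5 (mod 8); ε·ε+αω+βω = 0·0+-5·1+-2·0 ≡ 1  ⇒  (a,b)_2 = -1.
(-1870, -35 / ℚ) ramifies at {2, 5, 7, ∞}: a division algebra.

[2, 5, 7, inf]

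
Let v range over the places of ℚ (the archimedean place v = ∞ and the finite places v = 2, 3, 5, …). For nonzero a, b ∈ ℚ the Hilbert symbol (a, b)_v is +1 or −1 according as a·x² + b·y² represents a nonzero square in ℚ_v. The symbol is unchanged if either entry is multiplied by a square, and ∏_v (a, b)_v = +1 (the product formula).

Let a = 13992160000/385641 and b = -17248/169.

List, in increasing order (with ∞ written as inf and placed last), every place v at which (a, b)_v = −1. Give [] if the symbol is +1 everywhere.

Mod squares: a ≡ 91, b ≡ -22. Check v ∈ {∞, 2, 3, 5, 7, 11, 13, 23, 31}.
v=2: v_2(a)=8, v_2(b)=5; units ≡ 3, 5 (mod 8); ε·ε+αω+βω = 1·0+8·1+5·1 ≡ 1  ⇒  (a,b)_2 = -1.
v=13: a=13^1·(≡6), b=13^-2·(≡3) mod 13; (6|13)=-1, (3|13)=+1; (−1)^{1·-2·6}·(-1)^-2·(+1)^1 = +1.
v=11: a=11^0·(≡9), b=11^1·(≡4) mod 11; (9|11)=+1, (4|11)=+1; (−1)^{0·1·5}·(+1)^1·(+1)^0 = +1.
v=31: a=31^2·(≡13), b=31^0·(≡8) mod 31; (13|31)=-1, (8|31)=+1; (−1)^{2·0·15}·(-1)^0·(+1)^2 = +1.
v=5: a=5^4·(≡1), b=5^0·(≡3) mod 5; (1|5)=+1, (3|5)=-1; (−1)^{4·0·2}·(+1)^0·(-1)^4 = +1.
v=7: a=7^1·(≡3), b=7^2·(≡5) mod 7; (3|7)=-1, (5|7)=-1; (−1)^{1·2·3}·(-1)^2·(-1)^1 = -1.
v=3: a=3^-6·(≡1), b=3^0·(≡2) mod 3; (1|3)=+1, (2|3)=-1; (−1)^{-6·0·1}·(+1)^0·(-1)^-6 = +1.
v=23: a=23^-2·(≡21), b=23^0·(≡6) mod 23; (21|23)=-1, (6|23)=+1; (−1)^{-2·0·11}·(-1)^0·(+1)^-2 = +1.
v=∞: 91 > 0 and -22 < 0  ⇒  (a,b)_∞ = +1.
|Ram(91, -22)| = 2, even; anisotropic at {2, 7}.

[2, 7]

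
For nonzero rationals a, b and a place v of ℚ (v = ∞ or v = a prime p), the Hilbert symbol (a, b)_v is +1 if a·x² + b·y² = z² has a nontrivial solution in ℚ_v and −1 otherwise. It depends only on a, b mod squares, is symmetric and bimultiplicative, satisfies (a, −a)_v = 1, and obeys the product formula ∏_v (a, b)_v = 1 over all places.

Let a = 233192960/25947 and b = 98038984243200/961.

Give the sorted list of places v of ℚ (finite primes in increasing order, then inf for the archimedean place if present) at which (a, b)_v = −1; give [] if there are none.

Mod squares: a ≡ 330, b ≡ 78. Check v ∈ {∞, 2, 3, 5, 7, 11, 13, 31}.
v=5: a=5^1·(≡1), b=5^2·(≡3) mod 5; (1|5)=+1, (3|5)=-1; (−1)^{1·2·2}·(+1)^2·(-1)^1 = -1.
v=3: a=3^-3·(≡2), b=3^1·(≡2) mod 3; (2|3)=-1, (2|3)=-1; (−1)^{-3·1·1}·(-1)^1·(-1)^-3 = -1.
v=7: a=7^2·(≡4), b=7^4·(≡1) mod 7; (4|7)=+1, (1|7)=+1; (−1)^{2·4·3}·(+1)^4·(+1)^2 = +1.
v=∞: 330 > 0 and 78 > 0  ⇒  (a,b)_∞ = +1.
v=11: a=11^1·(≡8), b=11^2·(≡9) mod 11; (8|11)=-1, (9|11)=+1; (−1)^{1·2·5}·(-1)^2·(+1)^1 = +1.
v=31: a=31^-2·(≡19), b=31^-2·(≡28) mod 31; (19|31)=+1, (28|31)=+1; (−1)^{-2·-2·15}·(+1)^-2·(+1)^-2 = +1.
v=2: v_2(a)=9, v_2(b)=11; units ≡ 5, 7 (mod 8); ε·ε+αω+βω = 0·1+9·0+11·1 ≡ 1  ⇒  (a,b)_2 = -1.
v=13: a=13^2·(≡6), b=13^3·(≡2) mod 13; (6|13)=-1, (2|13)=-1; (−1)^{2·3·6}·(-1)^3·(-1)^2 = -1.
Ram(330, 78) = {2, 3, 5, 13}; no ℚ_2-point on the conic.

[2, 3, 5, 13]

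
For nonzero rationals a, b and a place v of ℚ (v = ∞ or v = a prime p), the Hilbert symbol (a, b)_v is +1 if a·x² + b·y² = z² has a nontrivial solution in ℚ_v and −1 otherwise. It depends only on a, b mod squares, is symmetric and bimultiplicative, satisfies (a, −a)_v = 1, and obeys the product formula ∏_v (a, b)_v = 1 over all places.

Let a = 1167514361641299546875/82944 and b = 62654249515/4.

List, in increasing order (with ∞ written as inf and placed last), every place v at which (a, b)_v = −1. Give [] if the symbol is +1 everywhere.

Mod squares: a ≡ 851, b ≡ 715. Check v ∈ {∞, 2, 3, 5, 7, 11, 13, 23, 37}.
v=23: a=23^3·(≡14), b=23^2·(≡13) mod 23; (14|23)=-1, (13|23)=+1; (−1)^{3·2·11}·(-1)^2·(+1)^3 = +1.
v=∞: 851 > 0 and 715 > 0  ⇒  (a,b)_∞ = +1.
v=37: a=37^3·(≡5), b=37^2·(≡34) mod 37; (5|37)=-1, (34|37)=+1; (−1)^{3·2·18}·(-1)^2·(+1)^3 = +1.
v=3: a=3^-4·(≡2), b=3^0·(≡1) mod 3; (2|3)=-1, (1|3)=+1; (−1)^{-4·0·1}·(-1)^0·(+1)^-4 = +1.
v=7: a=7^2·(≡4), b=7^0·(≡1) mod 7; (4|7)=+1, (1|7)=+1; (−1)^{2·0·3}·(+1)^0·(+1)^2 = +1.
v=11: a=11^4·(≡5), b=11^3·(≡7) mod 11; (5|11)=+1, (7|11)=-1; (−1)^{4·3·5}·(+1)^3·(-1)^4 = +1.
v=2: v_2(a)=-10, v_2(b)=-2; units ≡ 3, 3 (mod 8); ε·ε+αω+βω = 1·1+-10·1+-2·1 ≡ 1  ⇒  (a,b)_2 = -1.
v=13: a=13^2·(≡5), b=13^1·(≡4) mod 13; (5|13)=-1, (4|13)=+1; (−1)^{2·1·6}·(-1)^1·(+1)^2 = -1.
v=5: a=5^6·(≡4), b=5^1·(≡2) mod 5; (4|5)=+1, (2|5)=-1; (−1)^{6·1·2}·(+1)^1·(-1)^6 = +1.
(851, 715 / ℚ) ramifies at {2, 13}: a division algebra.

[2, 13]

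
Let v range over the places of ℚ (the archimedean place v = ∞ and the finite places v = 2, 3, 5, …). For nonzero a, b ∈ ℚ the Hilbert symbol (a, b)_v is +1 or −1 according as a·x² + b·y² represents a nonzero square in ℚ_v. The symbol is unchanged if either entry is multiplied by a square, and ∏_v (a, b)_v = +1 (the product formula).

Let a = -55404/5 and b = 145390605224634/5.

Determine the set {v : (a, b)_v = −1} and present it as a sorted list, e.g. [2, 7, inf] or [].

[]

(a, b) ≡ (-95, 77330) mod (ℚ^×)²; places V = {2, 3, 5, 7, 11, 19, 37, ∞}.
(a,b)_37: α=0, u≡34; β=1, v≡29 (mod 37); (34|37)=+1, (29|37)=-1; sign (−1)^0·+1^1·-1^0 = +1.
(a,b)_11: α=0, u≡5; β=1, v≡3 (mod 11); (5|11)=+1, (3|11)=+1; sign (−1)^0·+1^1·+1^0 = +1.
(a,b)_∞: sgn(-95)=−, sgn(77330)=+, so +1.
(a,b)_5: α=-1, u≡1; β=-1, v≡4 (mod 5); (1|5)=+1, (4|5)=+1; sign (−1)^0·+1^-1·+1^-1 = +1.
(a,b)_19: α=1, u≡2; β=3, v≡11 (mod 19); (2|19)=-1, (11|19)=+1; sign (−1)^1·-1^3·+1^1 = +1.
(a,b)_3: α=6, u≡1; β=12, v≡2 (mod 3); (1|3)=+1, (2|3)=-1; sign (−1)^0·+1^12·-1^6 = +1.
(a,b)_7: α=0, u≡3; β=2, v≡1 (mod 7); (3|7)=-1, (1|7)=+1; sign (−1)^0·-1^2·+1^0 = +1.
(a,b)_2: α=2, β=1; u≡1, v≡1 (mod 8); ε(u)ε(v)=0·0, αω(v)=2·0, βω(u)=1·0; sum ≡ 0  ⇒  +1.
Ram(a, b) = ∅: the form -95·x² + 77330·y² − z² is isotropic over every ℚ_v, so by Hasse–Minkowski it is isotropic over ℚ.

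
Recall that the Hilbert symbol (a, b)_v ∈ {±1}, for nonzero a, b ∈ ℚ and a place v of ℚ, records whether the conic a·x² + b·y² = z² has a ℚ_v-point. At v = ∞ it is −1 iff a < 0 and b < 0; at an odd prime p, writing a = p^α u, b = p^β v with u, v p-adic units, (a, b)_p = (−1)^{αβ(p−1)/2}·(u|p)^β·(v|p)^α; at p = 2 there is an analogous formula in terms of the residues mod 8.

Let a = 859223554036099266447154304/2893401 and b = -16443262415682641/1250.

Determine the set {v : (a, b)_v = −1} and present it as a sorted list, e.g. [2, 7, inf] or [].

(a, b) ≡ (7106, -322) mod (ℚ^×)²; places V = {2, 3, 5, 7, 11, 17, 19, 23, ∞}.
(a,b)_7: α=-2, u≡4; β=1, v≡3 (mod 7); (4|7)=+1, (3|7)=-1; sign (−1)^0·+1^1·-1^-2 = +1.
(a,b)_17: α=11, u≡6; β=8, v≡4 (mod 17); (6|17)=-1, (4|17)=+1; sign (−1)^0·-1^8·+1^11 = +1.
(a,b)_5: α=0, u≡4; β=-4, v≡2 (mod 5); (4|5)=+1, (2|5)=-1; sign (−1)^0·+1^-4·-1^0 = +1.
(a,b)_2: α=7, β=-1; u≡1, v≡7 (mod 8); ε(u)ε(v)=0·1, αω(v)=7·0, βω(u)=-1·0; sum ≡ 0  ⇒  +1.
(a,b)_23: α=2, u≡19; β=1, v≡8 (mod 23); (19|23)=-1, (8|23)=+1; sign (−1)^0·-1^1·+1^2 = -1.
(a,b)_∞: sgn(7106)=+, sgn(-322)=−, so +1.
(a,b)_11: α=7, u≡10; β=4, v≡7 (mod 11); (10|11)=-1, (7|11)=-1; sign (−1)^0·-1^4·-1^7 = -1.
(a,b)_19: α=1, u≡18; β=0, v≡9 (mod 19); (18|19)=-1, (9|19)=+1; sign (−1)^0·-1^0·+1^1 = +1.
(a,b)_3: α=-10, u≡2; β=0, v≡2 (mod 3); (2|3)=-1, (2|3)=-1; sign (−1)^0·-1^0·-1^-10 = +1.
(7106, -322 / ℚ) ramifies at {11, 23}: a division algebra.

[11, 23]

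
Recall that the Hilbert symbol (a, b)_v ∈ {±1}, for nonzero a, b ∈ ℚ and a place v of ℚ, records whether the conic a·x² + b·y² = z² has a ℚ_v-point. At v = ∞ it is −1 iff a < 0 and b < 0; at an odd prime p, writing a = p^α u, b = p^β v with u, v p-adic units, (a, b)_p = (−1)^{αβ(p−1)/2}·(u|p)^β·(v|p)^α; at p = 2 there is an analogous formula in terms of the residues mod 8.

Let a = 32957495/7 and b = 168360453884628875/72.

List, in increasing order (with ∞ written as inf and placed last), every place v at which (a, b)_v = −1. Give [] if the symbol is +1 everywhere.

[]

Mod squares: a ≡ 665, b ≡ 310. Check v ∈ {∞, 2, 3, 5, 7, 19, 31}.
v=2: v_2(a)=0, v_2(b)=-3; units ≡ 1, 3 (mod 8); ε·ε+αω+βω = 0·1+0·1+-3·0 ≡ 0  ⇒  (a,b)_2 = +1.
v=3: a=3^0·(≡2), b=3^-2·(≡1) mod 3; (2|3)=-1, (1|3)=+1; (−1)^{0·-2·1}·(-1)^-2·(+1)^0 = +1.
v=31: a=31^2·(≡19), b=31^5·(≡25) mod 31; (19|31)=+1, (25|31)=+1; (−1)^{2·5·15}·(+1)^5·(+1)^2 = +1.
v=∞: 665 > 0 and 310 > 0  ⇒  (a,b)_∞ = +1.
v=19: a=19^3·(≡16), b=19^6·(≡16) mod 19; (16|19)=+1, (16|19)=+1; (−1)^{3·6·9}·(+1)^6·(+1)^3 = +1.
v=7: a=7^-1·(≡4), b=7^0·(≡1) mod 7; (4|7)=+1, (1|7)=+1; (−1)^{-1·0·3}·(+1)^0·(+1)^-1 = +1.
v=5: a=5^1·(≡2), b=5^3·(≡3) mod 5; (2|5)=-1, (3|5)=-1; (−1)^{1·3·2}·(-1)^3·(-1)^1 = +1.
Every local symbol is +1, so the conic 665·x² + 310·y² = z² has ℚ_v-points for all v and hence a ℚ-point; (a, b / ℚ) ≅ M_2(ℚ).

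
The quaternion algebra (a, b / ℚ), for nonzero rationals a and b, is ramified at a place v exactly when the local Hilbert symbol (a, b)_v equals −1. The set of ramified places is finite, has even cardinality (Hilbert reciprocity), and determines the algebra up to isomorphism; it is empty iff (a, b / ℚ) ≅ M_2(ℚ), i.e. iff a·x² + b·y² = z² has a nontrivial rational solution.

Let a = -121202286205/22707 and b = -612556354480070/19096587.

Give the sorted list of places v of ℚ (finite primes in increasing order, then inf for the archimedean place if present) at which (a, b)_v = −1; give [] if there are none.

(a, b) ≡ (-15015, -4290) mod (ℚ^×)²; places V = {2, 3, 5, 7, 11, 13, 19, 29, 37, ∞}.
(a,b)_2: α=0, β=1; u≡1, v≡7 (mod 8); ε(u)ε(v)=0·1, αω(v)=0·0, βω(u)=1·0; sum ≡ 0  ⇒  +1.
(a,b)_11: α=1, u≡8; β=1, v≡8 (mod 11); (8|11)=-1, (8|11)=-1; sign (−1)^1·-1^1·-1^1 = -1.
(a,b)_∞: sgn(-15015)=−, sgn(-4290)=−, so -1.
(a,b)_37: α=2, u≡33; β=2, v≡31 (mod 37); (33|37)=+1, (31|37)=-1; sign (−1)^0·+1^2·-1^2 = +1.
(a,b)_7: α=3, u≡2; β=4, v≡2 (mod 7); (2|7)=+1, (2|7)=+1; sign (−1)^0·+1^4·+1^3 = +1.
(a,b)_19: α=2, u≡13; β=4, v≡6 (mod 19); (13|19)=-1, (6|19)=+1; sign (−1)^0·-1^4·+1^2 = +1.
(a,b)_13: α=1, u≡7; β=1, v≡2 (mod 13); (7|13)=-1, (2|13)=-1; sign (−1)^0·-1^1·-1^1 = +1.
(a,b)_29: α=-2, u≡7; β=-4, v≡27 (mod 29); (7|29)=+1, (27|29)=-1; sign (−1)^0·+1^-4·-1^-2 = +1.
(a,b)_3: α=-3, u≡2; β=-3, v≡1 (mod 3); (2|3)=-1, (1|3)=+1; sign (−1)^1·-1^-3·+1^-3 = +1.
(a,b)_5: α=1, u≡2; β=1, v≡3 (mod 5); (2|5)=-1, (3|5)=-1; sign (−1)^0·-1^1·-1^1 = +1.
(-15015, -4290 / ℚ) ramifies at {11, ∞}: a division algebra.

[11, inf]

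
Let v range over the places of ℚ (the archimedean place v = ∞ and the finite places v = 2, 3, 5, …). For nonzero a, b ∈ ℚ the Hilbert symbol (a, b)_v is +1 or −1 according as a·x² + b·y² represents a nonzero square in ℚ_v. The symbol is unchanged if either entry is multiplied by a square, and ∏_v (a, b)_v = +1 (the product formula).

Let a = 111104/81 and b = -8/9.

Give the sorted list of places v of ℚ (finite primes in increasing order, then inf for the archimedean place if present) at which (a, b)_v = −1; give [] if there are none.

[7, 31]

Mod squares: a ≡ 434, b ≡ -2. Check v ∈ {∞, 2, 3, 7, 31}.
v=3: a=3^-4·(≡2), b=3^-2·(≡1) mod 3; (2|3)=-1, (1|3)=+1; (−1)^{-4·-2·1}·(-1)^-2·(+1)^-4 = +1.
v=7: a=7^1·(≡6), b=7^0·(≡3) mod 7; (6|7)=-1, (3|7)=-1; (−1)^{1·0·3}·(-1)^0·(-1)^1 = -1.
v=∞: 434 > 0 and -2 < 0  ⇒  (a,b)_∞ = +1.
v=31: a=31^1·(≡1), b=31^0·(≡6) mod 31; (1|31)=+1, (6|31)=-1; (−1)^{1·0·15}·(+1)^0·(-1)^1 = -1.
v=2: v_2(a)=9, v_2(b)=3; units ≡ 1, 7 (mod 8); ε·ε+αω+βω = 0·1+9·0+3·0 ≡ 0  ⇒  (a,b)_2 = +1.
|Ram(434, -2)| = 2, even; anisotropic at {7, 31}.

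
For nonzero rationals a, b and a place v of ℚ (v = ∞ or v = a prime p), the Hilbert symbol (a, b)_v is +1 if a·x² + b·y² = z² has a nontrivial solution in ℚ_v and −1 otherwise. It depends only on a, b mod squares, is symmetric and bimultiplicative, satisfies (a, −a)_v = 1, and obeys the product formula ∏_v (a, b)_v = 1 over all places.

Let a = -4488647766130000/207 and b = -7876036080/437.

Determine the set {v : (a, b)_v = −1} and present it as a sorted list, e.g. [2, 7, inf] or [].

[11, 31, 37, inf]

Mod squares: a ≡ -851, b ≡ -82704435. Check v ∈ {∞, 2, 3, 5, 11, 17, 19, 23, 31, 37}.
v=5: a=5^4·(≡1), b=5^1·(≡2) mod 5; (1|5)=+1, (2|5)=-1; (−1)^{4·1·2}·(+1)^1·(-1)^4 = +1.
v=∞: -851 < 0 and -82704435 < 0  ⇒  (a,b)_∞ = -1.
v=23: a=23^-1·(≡12), b=23^-1·(≡19) mod 23; (12|23)=+1, (19|23)=-1; (−1)^{-1·-1·11}·(+1)^-1·(-1)^-1 = +1.
v=19: a=19^2·(≡7), b=19^-1·(≡6) mod 19; (7|19)=+1, (6|19)=+1; (−1)^{2·-1·9}·(+1)^-1·(+1)^2 = +1.
v=31: a=31^2·(≡30), b=31^1·(≡30) mod 31; (30|31)=-1, (30|31)=-1; (−1)^{2·1·15}·(-1)^1·(-1)^2 = -1.
v=17: a=17^2·(≡1), b=17^2·(≡4) mod 17; (1|17)=+1, (4|17)=+1; (−1)^{2·2·8}·(+1)^2·(+1)^2 = +1.
v=11: a=11^2·(≡7), b=11^1·(≡1) mod 11; (7|11)=-1, (1|11)=+1; (−1)^{2·1·5}·(-1)^1·(+1)^2 = -1.
v=37: a=37^1·(≡24), b=37^1·(≡36) mod 37; (24|37)=-1, (36|37)=+1; (−1)^{1·1·18}·(-1)^1·(+1)^1 = -1.
v=2: v_2(a)=4, v_2(b)=4; units ≡ 5, 5 (mod 8); ε·ε+αω+βω = 0·0+4·1+4·1 ≡ 0  ⇒  (a,b)_2 = +1.
v=3: a=3^-2·(≡1), b=3^3·(≡1) mod 3; (1|3)=+1, (1|3)=+1; (−1)^{-2·3·1}·(+1)^3·(+1)^-2 = +1.
(-851, -82704435 / ℚ) ramifies at {11, 31, 37, ∞}: a division algebra.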